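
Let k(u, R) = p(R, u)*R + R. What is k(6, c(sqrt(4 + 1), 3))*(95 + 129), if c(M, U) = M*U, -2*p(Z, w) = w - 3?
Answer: -336*sqrt(5) ≈ -751.32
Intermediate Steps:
p(Z, w) = 3/2 - w/2 (p(Z, w) = -(w - 3)/2 = -(-3 + w)/2 = 3/2 - w/2)
k(u, R) = R + R*(3/2 - u/2) (k(u, R) = (3/2 - u/2)*R + R = R*(3/2 - u/2) + R = R + R*(3/2 - u/2))
k(6, c(sqrt(4 + 1), 3))*(95 + 129) = ((sqrt(4 + 1)*3)*(5 - 1*6)/2)*(95 + 129) = ((sqrt(5)*3)*(5 - 6)/2)*224 = ((1/2)*(3*sqrt(5))*(-1))*224 = -3*sqrt(5)/2*224 = -336*sqrt(5)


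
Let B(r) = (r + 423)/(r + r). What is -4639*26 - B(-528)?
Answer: -42456163/352 ≈ -1.2061e+5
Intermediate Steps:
B(r) = (423 + r)/(2*r) (B(r) = (423 + r)/((2*r)) = (423 + r)*(1/(2*r)) = (423 + r)/(2*r))
-4639*26 - B(-528) = -4639*26 - (423 - 528)/(2*(-528)) = -120614 - (-1)*(-105)/(2*528) = -120614 - 1*35/352 = -120614 - 35/352 = -42456163/352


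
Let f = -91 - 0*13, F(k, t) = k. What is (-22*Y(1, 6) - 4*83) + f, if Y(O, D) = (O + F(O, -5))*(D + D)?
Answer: -951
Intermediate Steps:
f = -91 (f = -91 - 1*0 = -91 + 0 = -91)
Y(O, D) = 4*D*O (Y(O, D) = (O + O)*(D + D) = (2*O)*(2*D) = 4*D*O)
(-22*Y(1, 6) - 4*83) + f = (-88*6 - 4*83) - 91 = (-22*24 - 332) - 91 = (-528 - 332) - 91 = -860 - 91 = -951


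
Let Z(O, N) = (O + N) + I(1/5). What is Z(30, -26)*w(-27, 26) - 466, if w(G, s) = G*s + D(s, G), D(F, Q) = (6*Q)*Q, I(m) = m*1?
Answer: 74782/5 ≈ 14956.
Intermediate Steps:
I(m) = m
D(F, Q) = 6*Q²
Z(O, N) = ⅕ + N + O (Z(O, N) = (O + N) + 1/5 = (N + O) + ⅕ = ⅕ + N + O)
w(G, s) = 6*G² + G*s (w(G, s) = G*s + 6*G² = 6*G² + G*s)
Z(30, -26)*w(-27, 26) - 466 = (⅕ - 26 + 30)*(-27*(26 + 6*(-27))) - 466 = 21*(-27*(26 - 162))/5 - 466 = 21*(-27*(-136))/5 - 466 = (21/5)*3672 - 466 = 77112/5 - 466 = 74782/5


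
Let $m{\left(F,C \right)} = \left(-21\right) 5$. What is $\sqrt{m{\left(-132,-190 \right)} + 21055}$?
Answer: $5 \sqrt{838} \approx 144.74$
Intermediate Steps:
$m{\left(F,C \right)} = -105$
$\sqrt{m{\left(-132,-190 \right)} + 21055} = \sqrt{-105 + 21055} = \sqrt{20950} = 5 \sqrt{838}$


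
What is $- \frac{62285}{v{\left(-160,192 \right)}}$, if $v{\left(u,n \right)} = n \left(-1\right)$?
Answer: $\frac{62285}{192} \approx 324.4$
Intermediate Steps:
$v{\left(u,n \right)} = - n$
$- \frac{62285}{v{\left(-160,192 \right)}} = - \frac{62285}{\left(-1\right) 192} = - \frac{62285}{-192} = \left(-62285\right) \left(- \frac{1}{192}\right) = \frac{62285}{192}$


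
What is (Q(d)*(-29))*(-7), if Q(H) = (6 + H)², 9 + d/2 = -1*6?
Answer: 116928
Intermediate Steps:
d = -30 (d = -18 + 2*(-1*6) = -18 + 2*(-6) = -18 - 12 = -30)
(Q(d)*(-29))*(-7) = ((6 - 30)²*(-29))*(-7) = ((-24)²*(-29))*(-7) = (576*(-29))*(-7) = -16704*(-7) = 116928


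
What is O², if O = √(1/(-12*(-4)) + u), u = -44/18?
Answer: -349/144 ≈ -2.4236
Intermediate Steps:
u = -22/9 (u = -44*1/18 = -22/9 ≈ -2.4444)
O = I*√349/12 (O = √(1/(-12*(-4)) - 22/9) = √(1/48 - 22/9) = √(-349/144) = I*√349/12 ≈ 1.5568*I)
O² = (I*√349/12)² = -349/144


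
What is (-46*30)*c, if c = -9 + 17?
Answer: -11040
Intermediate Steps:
c = 8
(-46*30)*c = -46*30*8 = -1380*8 = -11040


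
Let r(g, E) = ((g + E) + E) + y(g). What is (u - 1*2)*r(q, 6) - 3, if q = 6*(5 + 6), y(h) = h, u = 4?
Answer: 285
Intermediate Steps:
q = 66 (q = 6*11 = 66)
r(g, E) = 2*E + 2*g (r(g, E) = ((g + E) + E) + g = ((E + g) + E) + g = (g + 2*E) + g = 2*E + 2*g)
(u - 1*2)*r(q, 6) - 3 = (4 - 1*2)*(2*6 + 2*66) - 3 = (4 - 2)*(12 + 132) - 3 = 2*144 - 3 = 288 - 3 = 285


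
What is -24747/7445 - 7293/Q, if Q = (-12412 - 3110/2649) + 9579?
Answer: -2468388012/3287942795 ≈ -0.75074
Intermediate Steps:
Q = -7507727/2649 (Q = (-12412 - 3110*1/2649) + 9579 = (-12412 - 3110/2649) + 9579 = -32882498/2649 + 9579 = -7507727/2649 ≈ -2834.2)
-24747/7445 - 7293/Q = -24747/7445 - 7293/(-7507727/2649) = -24747*1/7445 - 7293*(-2649/7507727) = -24747/7445 + 1136421/441631 = -2468388012/3287942795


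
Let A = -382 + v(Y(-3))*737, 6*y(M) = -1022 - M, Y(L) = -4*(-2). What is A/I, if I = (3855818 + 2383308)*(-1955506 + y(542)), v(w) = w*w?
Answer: -70179/18303411989900 ≈ -3.8342e-9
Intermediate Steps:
Y(L) = 8
v(w) = w²
y(M) = -511/3 - M/6 (y(M) = (-1022 - M)/6 = -511/3 - M/6)
I = -36606823979800/3 (I = (3855818 + 2383308)*(-1955506 + (-511/3 - ⅙*542)) = 6239126*(-1955506 + (-511/3 - 271/3)) = 6239126*(-1955506 - 782/3) = 6239126*(-5867300/3) = -36606823979800/3 ≈ -1.2202e+13)
A = 46786 (A = -382 + 8²*737 = -382 + 64*737 = -382 + 47168 = 46786)
A/I = 46786/(-36606823979800/3) = 46786*(-3/36606823979800) = -70179/18303411989900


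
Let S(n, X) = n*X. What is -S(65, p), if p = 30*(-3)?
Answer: 5850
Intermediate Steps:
p = -90
S(n, X) = X*n
-S(65, p) = -(-90)*65 = -1*(-5850) = 5850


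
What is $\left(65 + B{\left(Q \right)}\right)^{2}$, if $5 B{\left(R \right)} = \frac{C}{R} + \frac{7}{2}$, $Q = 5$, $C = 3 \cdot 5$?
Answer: $\frac{439569}{100} \approx 4395.7$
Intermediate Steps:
$C = 15$
$B{\left(R \right)} = \frac{7}{10} + \frac{3}{R}$ ($B{\left(R \right)} = \frac{\frac{15}{R} + \frac{7}{2}}{5} = \frac{\frac{7}{2} + \frac{15}{R}}{5} = \frac{7}{10} + \frac{3}{R}$)
$\left(65 + B{\left(Q \right)}\right)^{2} = \left(65 + \left(\frac{7}{10} + \frac{3}{5}\right)\right)^{2} = \left(65 + \frac{13}{10}\right)^{2} = \left(\frac{663}{10}\right)^{2} = \frac{439569}{100}$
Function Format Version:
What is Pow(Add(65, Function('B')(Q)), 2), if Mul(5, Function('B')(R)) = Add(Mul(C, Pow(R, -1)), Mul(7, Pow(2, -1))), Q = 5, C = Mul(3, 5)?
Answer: Rational(439569, 100) ≈ 4395.7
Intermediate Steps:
C = 15
Function('B')(R) = Add(Rational(7, 10), Mul(3, Pow(R, -1))) (Function('B')(R) = Mul(Rational(1, 5), Add(Mul(15, Pow(R, -1)), Mul(7, Pow(2, -1)))) = Mul(Rational(1, 5), Add(Mul(15, Pow(R, -1)), Mul(7, Rational(1, 2)))) = Mul(Rational(1, 5), Add(Mul(15, Pow(R, -1)), Rational(7, 2))) = Mul(Rational(1, 5), Add(Rational(7, 2), Mul(15, Pow(R, -1)))) = Add(Rational(7, 10), Mul(3, Pow(R, -1))))
Pow(Add(65, Function('B')(Q)), 2) = Pow(Add(65, Add(Rational(7, 10), Mul(3, Pow(5, -1)))), 2) = Pow(Add(65, Add(Rational(7, 10), Mul(3, Rational(1, 5)))), 2) = Pow(Add(65, Add(Rational(7, 10), Rational(3, 5))), 2) = Pow(Add(65, Rational(13, 10)), 2) = Pow(Rational(663, 10), 2) = Rational(439569, 100)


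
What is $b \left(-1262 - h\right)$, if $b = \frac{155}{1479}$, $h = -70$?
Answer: $- \frac{184760}{1479} \approx -124.92$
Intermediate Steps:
$b = \frac{155}{1479}$ ($b = 155 \cdot \frac{1}{1479} = \frac{155}{1479} \approx 0.1048$)
$b \left(-1262 - h\right) = \frac{155 \left(-1262 - -70\right)}{1479} = \frac{155 \left(-1262 + 70\right)}{1479} = \frac{155}{1479} \left(-1192\right) = - \frac{184760}{1479}$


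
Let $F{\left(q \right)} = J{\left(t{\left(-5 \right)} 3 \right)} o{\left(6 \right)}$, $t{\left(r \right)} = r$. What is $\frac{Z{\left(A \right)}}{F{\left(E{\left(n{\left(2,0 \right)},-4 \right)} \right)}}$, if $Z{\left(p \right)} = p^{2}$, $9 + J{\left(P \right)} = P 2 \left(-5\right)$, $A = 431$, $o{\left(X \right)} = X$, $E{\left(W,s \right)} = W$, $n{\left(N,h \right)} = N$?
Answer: $\frac{185761}{846} \approx 219.58$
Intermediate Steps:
$J{\left(P \right)} = -9 - 10 P$ ($J{\left(P \right)} = -9 + P 2 \left(-5\right) = -9 + 2 P \left(-5\right) = -9 - 10 P$)
$F{\left(q \right)} = 846$ ($F{\left(q \right)} = \left(-9 - 10 \left(\left(-5\right) 3\right)\right) 6 = \left(-9 - -150\right) 6 = \left(-9 + 150\right) 6 = 141 \cdot 6 = 846$)
$\frac{Z{\left(A \right)}}{F{\left(E{\left(n{\left(2,0 \right)},-4 \right)} \right)}} = \frac{431^{2}}{846} = 185761 \cdot \frac{1}{846} = \frac{185761}{846}$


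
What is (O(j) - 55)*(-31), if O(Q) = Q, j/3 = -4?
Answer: 2077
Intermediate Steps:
j = -12 (j = 3*(-4) = -12)
(O(j) - 55)*(-31) = (-12 - 55)*(-31) = -67*(-31) = 2077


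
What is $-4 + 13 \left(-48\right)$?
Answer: $-628$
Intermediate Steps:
$-4 + 13 \left(-48\right) = -4 - 624 = -628$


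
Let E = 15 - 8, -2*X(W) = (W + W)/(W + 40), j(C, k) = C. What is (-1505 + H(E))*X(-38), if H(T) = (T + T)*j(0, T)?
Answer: -28595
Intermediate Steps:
X(W) = -W/(40 + W) (X(W) = -(W + W)/(2*(W + 40)) = -2*W/(2*(40 + W)) = -W/(40 + W))
E = 7
H(T) = 0 (H(T) = (T + T)*0 = (2*T)*0 = 0)
(-1505 + H(E))*X(-38) = (-1505 + 0)*(-1*(-38)/(40 - 38)) = -(-1505)*(-38)/2 = -1505*19 = -28595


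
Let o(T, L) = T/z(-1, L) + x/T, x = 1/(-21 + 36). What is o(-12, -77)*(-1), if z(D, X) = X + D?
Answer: -347/2340 ≈ -0.14829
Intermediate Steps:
x = 1/15 ≈ 0.066667
z(D, X) = D + X
o(T, L) = 1/(15*T) + T/(-1 + L) (o(T, L) = T/(-1 + L) + 1/(15*T) = 1/(15*T) + T/(-1 + L))
o(-12, -77)*(-1) = ((1/15)*(-1 - 77 + 15*(-12)²)/(-12*(-1 - 77)))*(-1) = ((1/15)*(-1/12)*(-1 - 77 + 15*144)/(-78))*(-1) = ((1/15)*(-1/12)*(-1/78)*(-1 - 77 + 2160))*(-1) = ((1/15)*(-1/12)*(-1/78)*2082)*(-1) = (347/2340)*(-1) = -347/2340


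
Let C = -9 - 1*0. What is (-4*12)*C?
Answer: 432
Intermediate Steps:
C = -9 (C = -9 + 0 = -9)
(-4*12)*C = -4*12*(-9) = -48*(-9) = 432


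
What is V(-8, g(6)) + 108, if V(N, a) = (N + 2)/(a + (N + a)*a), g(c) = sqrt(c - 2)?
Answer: 543/5 ≈ 108.60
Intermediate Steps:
g(c) = sqrt(-2 + c)
V(N, a) = (2 + N)/(a + a*(N + a))
V(-8, g(6)) + 108 = (2 - 8)/((sqrt(-2 + 6))*(1 - 8 + sqrt(-2 + 6))) + 108 = -6/(sqrt(4)*(1 - 8 + sqrt(4))) + 108 = -6/(2*(1 - 8 + 2)) + 108 = (1/2)*(-6)/(-5) + 108 = (1/2)*(-1/5)*(-6) + 108 = 3/5 + 108 = 543/5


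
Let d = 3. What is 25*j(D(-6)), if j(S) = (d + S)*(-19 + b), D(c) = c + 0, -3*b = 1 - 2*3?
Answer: 1300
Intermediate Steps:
b = 5/3 (b = -(1 - 2*3)/3 = -(1 - 6)/3 = -1/3*(-5) = 5/3 ≈ 1.6667)
D(c) = c
j(S) = -52 - 52*S/3 (j(S) = (3 + S)*(-19 + 5/3) = (3 + S)*(-52/3) = -52 - 52*S/3)
25*j(D(-6)) = 25*(-52 - 52/3*(-6)) = 25*(-52 + 104) = 25*52 = 1300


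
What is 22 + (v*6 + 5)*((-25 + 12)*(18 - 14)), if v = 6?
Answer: -2110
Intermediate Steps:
22 + (v*6 + 5)*((-25 + 12)*(18 - 14)) = 22 + (6*6 + 5)*((-25 + 12)*(18 - 14)) = 22 + (36 + 5)*(-13*4) = 22 + 41*(-52) = 22 - 2132 = -2110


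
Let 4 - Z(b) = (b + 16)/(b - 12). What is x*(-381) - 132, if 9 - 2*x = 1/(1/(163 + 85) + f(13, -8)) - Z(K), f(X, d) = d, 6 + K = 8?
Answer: -9833117/3305 ≈ -2975.2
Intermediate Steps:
K = 2 (K = -6 + 8 = 2)
Z(b) = 4 - (16 + b)/(-12 + b) (Z(b) = 4 - (b + 16)/(b - 12) = 4 - (16 + b)/(-12 + b))
x = 73991/9915 (x = 9/2 - (1/(1/(163 + 85) - 8) - (-64 + 3*2)/(-12 + 2))/2 = 9/2 - (1/(1/248 - 8) - (-64 + 6)/(-10))/2 = 9/2 - (1/(1/248 - 8) - (-1)*(-58)/10)/2 = 9/2 - (1/(-1983/248) - 1*29/5)/2 = 9/2 - (-248/1983 - 29/5)/2 = 9/2 - ½*(-58747/9915) = 9/2 + 58747/19830 = 73991/9915 ≈ 7.4625)
x*(-381) - 132 = (73991/9915)*(-381) - 132 = -9396857/3305 - 132 = -9833117/3305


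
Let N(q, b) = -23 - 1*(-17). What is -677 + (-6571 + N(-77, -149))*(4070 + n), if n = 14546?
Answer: -122438109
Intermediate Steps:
N(q, b) = -6 (N(q, b) = -23 + 17 = -6)
-677 + (-6571 + N(-77, -149))*(4070 + n) = -677 + (-6571 - 6)*(4070 + 14546) = -677 - 6577*18616 = -677 - 122437432 = -122438109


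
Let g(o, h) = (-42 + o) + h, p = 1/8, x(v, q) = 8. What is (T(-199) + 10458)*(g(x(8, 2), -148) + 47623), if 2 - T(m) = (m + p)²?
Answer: -88327598881/64 ≈ -1.3801e+9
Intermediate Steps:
p = ⅛ ≈ 0.12500
T(m) = 2 - (⅛ + m)² (T(m) = 2 - (m + ⅛)² = 2 - (⅛ + m)²)
g(o, h) = -42 + h + o
(T(-199) + 10458)*(g(x(8, 2), -148) + 47623) = ((2 - (1 + 8*(-199))²/64) + 10458)*((-42 - 148 + 8) + 47623) = ((2 - (1 - 1592)²/64) + 10458)*(-182 + 47623) = ((2 - 1/64*(-1591)²) + 10458)*47441 = ((2 - 1/64*2531281) + 10458)*47441 = ((2 - 2531281/64) + 10458)*47441 = (-2531153/64 + 10458)*47441 = -1861841/64*47441 = -88327598881/64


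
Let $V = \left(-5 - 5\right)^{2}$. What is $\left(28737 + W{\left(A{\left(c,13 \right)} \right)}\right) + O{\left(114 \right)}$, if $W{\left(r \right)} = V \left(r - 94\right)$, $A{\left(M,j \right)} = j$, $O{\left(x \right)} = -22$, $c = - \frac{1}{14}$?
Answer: $20615$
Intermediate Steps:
$c = - \frac{1}{14}$ ($c = \left(-1\right) \frac{1}{14} = - \frac{1}{14} \approx -0.071429$)
$V = 100$ ($V = \left(-10\right)^{2} = 100$)
$W{\left(r \right)} = -9400 + 100 r$ ($W{\left(r \right)} = 100 \left(r - 94\right) = 100 \left(-94 + r\right) = -9400 + 100 r$)
$\left(28737 + W{\left(A{\left(c,13 \right)} \right)}\right) + O{\left(114 \right)} = \left(28737 + \left(-9400 + 100 \cdot 13\right)\right) - 22 = \left(28737 + \left(-9400 + 1300\right)\right) - 22 = \left(28737 - 8100\right) - 22 = 20637 - 22 = 20615$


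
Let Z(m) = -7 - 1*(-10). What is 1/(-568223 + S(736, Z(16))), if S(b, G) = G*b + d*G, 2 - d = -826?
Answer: -1/563531 ≈ -1.7745e-6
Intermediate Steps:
Z(m) = 3 (Z(m) = -7 + 10 = 3)
d = 828 (d = 2 - 1*(-826) = 2 + 826 = 828)
S(b, G) = 828*G + G*b (S(b, G) = G*b + 828*G = 828*G + G*b)
1/(-568223 + S(736, Z(16))) = 1/(-568223 + 3*(828 + 736)) = 1/(-568223 + 3*1564) = 1/(-568223 + 4692) = 1/(-563531) = -1/563531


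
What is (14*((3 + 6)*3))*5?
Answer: 1890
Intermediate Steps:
(14*((3 + 6)*3))*5 = (14*(9*3))*5 = (14*27)*5 = 378*5 = 1890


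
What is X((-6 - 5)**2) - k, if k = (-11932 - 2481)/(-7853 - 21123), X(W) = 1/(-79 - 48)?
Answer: -1859427/3679952 ≈ -0.50529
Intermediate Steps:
X(W) = -1/127 (X(W) = 1/(-127) = -1/127)
k = 14413/28976 (k = -14413/(-28976) = -14413*(-1/28976) = 14413/28976 ≈ 0.49741)
X((-6 - 5)**2) - k = -1/127 - 1*14413/28976 = -1/127 - 14413/28976 = -1859427/3679952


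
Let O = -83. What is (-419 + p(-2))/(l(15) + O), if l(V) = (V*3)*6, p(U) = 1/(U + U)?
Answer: -1677/748 ≈ -2.2420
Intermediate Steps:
p(U) = 1/(2*U)
l(V) = 18*V (l(V) = (3*V)*6 = 18*V)
(-419 + p(-2))/(l(15) + O) = (-419 + (½)/(-2))/(18*15 - 83) = (-419 + (½)*(-½))/(270 - 83) = (-419 - ¼)/187 = -1677/4*1/187 = -1677/748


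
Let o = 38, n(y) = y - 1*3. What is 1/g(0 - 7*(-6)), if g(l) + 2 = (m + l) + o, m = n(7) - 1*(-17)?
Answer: 1/99 ≈ 0.010101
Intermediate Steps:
n(y) = -3 + y (n(y) = y - 3 = -3 + y)
m = 21 (m = (-3 + 7) - 1*(-17) = 4 + 17 = 21)
g(l) = 57 + l (g(l) = -2 + ((21 + l) + 38) = -2 + (59 + l) = 57 + l)
1/g(0 - 7*(-6)) = 1/(57 + (0 - 7*(-6))) = 1/(57 + (0 + 42)) = 1/(57 + 42) = 1/99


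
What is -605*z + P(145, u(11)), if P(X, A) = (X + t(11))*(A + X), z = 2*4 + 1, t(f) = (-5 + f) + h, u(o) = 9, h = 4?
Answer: 18425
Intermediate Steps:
t(f) = -1 + f (t(f) = (-5 + f) + 4 = -1 + f)
z = 9 (z = 8 + 1 = 9)
P(X, A) = (10 + X)*(A + X) (P(X, A) = (X + (-1 + 11))*(A + X) = (X + 10)*(A + X) = (10 + X)*(A + X))
-605*z + P(145, u(11)) = -605*9 + (145**2 + 10*9 + 10*145 + 9*145) = -5445 + (21025 + 90 + 1450 + 1305) = -5445 + 23870 = 18425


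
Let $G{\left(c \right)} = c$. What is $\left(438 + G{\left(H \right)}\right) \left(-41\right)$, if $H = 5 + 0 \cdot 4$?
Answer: $-18163$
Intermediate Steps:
$H = 5$ ($H = 5 + 0 = 5$)
$\left(438 + G{\left(H \right)}\right) \left(-41\right) = \left(438 + 5\right) \left(-41\right) = 443 \left(-41\right) = -18163$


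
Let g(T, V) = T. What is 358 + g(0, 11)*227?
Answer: 358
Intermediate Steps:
358 + g(0, 11)*227 = 358 + 0*227 = 358 + 0 = 358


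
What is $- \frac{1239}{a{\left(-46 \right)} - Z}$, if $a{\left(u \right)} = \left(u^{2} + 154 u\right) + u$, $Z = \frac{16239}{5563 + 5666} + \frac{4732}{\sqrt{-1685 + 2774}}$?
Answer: $\frac{153040041}{637214771} \approx 0.24017$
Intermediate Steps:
$Z = \frac{17890505}{123519}$ ($Z = \frac{16239}{11229} + \frac{4732}{\sqrt{1089}} = 16239 \cdot \frac{1}{11229} + \frac{4732}{33} = \frac{5413}{3743} + 4732 \cdot \frac{1}{33} = \frac{5413}{3743} + \frac{4732}{33} = \frac{17890505}{123519} \approx 144.84$)
$a{\left(u \right)} = u^{2} + 155 u$
$- \frac{1239}{a{\left(-46 \right)} - Z} = - \frac{1239}{- 46 \left(155 - 46\right) - \frac{17890505}{123519}} = - \frac{1239}{\left(-46\right) 109 - \frac{17890505}{123519}} = - \frac{1239}{-5014 - \frac{17890505}{123519}} = - \frac{1239}{- \frac{637214771}{123519}} = \left(-1239\right) \left(- \frac{123519}{637214771}\right) = \frac{153040041}{637214771}$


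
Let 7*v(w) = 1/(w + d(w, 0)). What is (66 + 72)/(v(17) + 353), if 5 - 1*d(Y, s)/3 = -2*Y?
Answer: 129444/331115 ≈ 0.39093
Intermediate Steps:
d(Y, s) = 15 + 6*Y (d(Y, s) = 15 - (-6)*Y = 15 + 6*Y)
v(w) = 1/(7*(15 + 7*w)) (v(w) = 1/(7*(w + (15 + 6*w))) = 1/(7*(15 + 7*w)))
(66 + 72)/(v(17) + 353) = (66 + 72)/(1/(7*(15 + 7*17)) + 353) = 138/(1/(7*(15 + 119)) + 353) = 138/((⅐)/134 + 353) = 138/((⅐)*(1/134) + 353) = 138/(1/938 + 353) = 138/(331115/938) = 138*(938/331115) = 129444/331115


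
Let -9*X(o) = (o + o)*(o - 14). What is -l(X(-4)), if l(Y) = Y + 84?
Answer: -68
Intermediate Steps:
X(o) = -2*o*(-14 + o)/9 (X(o) = -(o + o)*(o - 14)/9 = -2*o*(-14 + o)/9)
l(Y) = 84 + Y
-l(X(-4)) = -(84 + (2/9)*(-4)*(14 - 1*(-4))) = -(84 + (2/9)*(-4)*(14 + 4)) = -(84 + (2/9)*(-4)*18) = -(84 - 16) = -1*68 = -68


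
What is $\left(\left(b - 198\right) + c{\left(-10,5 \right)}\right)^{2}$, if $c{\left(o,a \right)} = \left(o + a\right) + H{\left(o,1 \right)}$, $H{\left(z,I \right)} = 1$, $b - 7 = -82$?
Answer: $76729$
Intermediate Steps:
$b = -75$ ($b = 7 - 82 = -75$)
$c{\left(o,a \right)} = 1 + a + o$ ($c{\left(o,a \right)} = \left(o + a\right) + 1 = \left(a + o\right) + 1 = 1 + a + o$)
$\left(\left(b - 198\right) + c{\left(-10,5 \right)}\right)^{2} = \left(\left(-75 - 198\right) + \left(1 + 5 - 10\right)\right)^{2} = \left(-273 - 4\right)^{2} = \left(-277\right)^{2} = 76729$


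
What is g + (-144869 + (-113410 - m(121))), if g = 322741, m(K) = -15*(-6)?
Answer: 64372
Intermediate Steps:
m(K) = 90
g + (-144869 + (-113410 - m(121))) = 322741 + (-144869 + (-113410 - 1*90)) = 322741 + (-144869 + (-113410 - 90)) = 322741 + (-144869 - 113500) = 322741 - 258369 = 64372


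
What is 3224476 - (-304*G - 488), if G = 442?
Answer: 3359332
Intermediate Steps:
3224476 - (-304*G - 488) = 3224476 - (-304*442 - 488) = 3224476 - (-134368 - 488) = 3224476 - 1*(-134856) = 3224476 + 134856 = 3359332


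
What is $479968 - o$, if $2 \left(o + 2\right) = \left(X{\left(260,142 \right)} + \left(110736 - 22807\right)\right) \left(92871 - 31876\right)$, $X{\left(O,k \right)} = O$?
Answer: $- \frac{5378128115}{2} \approx -2.6891 \cdot 10^{9}$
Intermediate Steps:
$o = \frac{5379088051}{2}$ ($o = -2 + \frac{\left(260 + \left(110736 - 22807\right)\right) \left(92871 - 31876\right)}{2} = -2 + \frac{\left(260 + 87929\right) 60995}{2} = -2 + \frac{88189 \cdot 60995}{2} = -2 + \frac{1}{2} \cdot 5379088055 = -2 + \frac{5379088055}{2} = \frac{5379088051}{2} \approx 2.6895 \cdot 10^{9}$)
$479968 - o = 479968 - \frac{5379088051}{2} = - \frac{5378128115}{2}$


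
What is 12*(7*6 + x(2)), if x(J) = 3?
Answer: 540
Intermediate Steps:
12*(7*6 + x(2)) = 12*(7*6 + 3) = 12*(42 + 3) = 12*45 = 540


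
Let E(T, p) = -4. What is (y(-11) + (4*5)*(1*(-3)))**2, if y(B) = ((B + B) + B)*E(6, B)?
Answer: 5184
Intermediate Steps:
y(B) = -12*B (y(B) = ((B + B) + B)*(-4) = (2*B + B)*(-4) = (3*B)*(-4) = -12*B)
(y(-11) + (4*5)*(1*(-3)))**2 = (-12*(-11) + (4*5)*(1*(-3)))**2 = (132 + 20*(-3))**2 = (132 - 60)**2 = 72**2 = 5184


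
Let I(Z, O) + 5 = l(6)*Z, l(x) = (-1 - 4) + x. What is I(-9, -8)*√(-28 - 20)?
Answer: -56*I*√3 ≈ -96.995*I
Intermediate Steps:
l(x) = -5 + x
I(Z, O) = -5 + Z (I(Z, O) = -5 + (-5 + 6)*Z = -5 + 1*Z = -5 + Z)
I(-9, -8)*√(-28 - 20) = (-5 - 9)*√(-28 - 20) = -56*I*√3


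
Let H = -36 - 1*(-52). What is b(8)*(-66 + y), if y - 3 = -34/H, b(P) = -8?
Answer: 521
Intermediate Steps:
H = 16 (H = -36 + 52 = 16)
y = 7/8 (y = 3 - 34/16 = 3 - 34*1/16 = 3 - 17/8 = 7/8 ≈ 0.87500)
b(8)*(-66 + y) = -8*(-66 + 7/8) = -8*(-521/8) = 521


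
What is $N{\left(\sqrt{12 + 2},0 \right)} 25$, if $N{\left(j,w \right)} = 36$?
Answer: $900$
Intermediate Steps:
$N{\left(\sqrt{12 + 2},0 \right)} 25 = 36 \cdot 25 = 900$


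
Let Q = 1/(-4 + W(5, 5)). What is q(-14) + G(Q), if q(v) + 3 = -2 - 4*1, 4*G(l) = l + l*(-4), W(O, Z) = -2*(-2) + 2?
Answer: -75/8 ≈ -9.3750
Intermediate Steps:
W(O, Z) = 6 (W(O, Z) = 4 + 2 = 6)
Q = 1/2 (Q = 1/(-4 + 6) = 1/2 ≈ 0.50000)
G(l) = -3*l/4 (G(l) = (l + l*(-4))/4 = (l - 4*l)/4 = (-3*l)/4 = -3*l/4)
q(v) = -9 (q(v) = -3 + (-2 - 4*1) = -3 + (-2 - 4) = -3 - 6 = -9)
q(-14) + G(Q) = -9 - 3/4*1/2 = -9 - 3/8 = -75/8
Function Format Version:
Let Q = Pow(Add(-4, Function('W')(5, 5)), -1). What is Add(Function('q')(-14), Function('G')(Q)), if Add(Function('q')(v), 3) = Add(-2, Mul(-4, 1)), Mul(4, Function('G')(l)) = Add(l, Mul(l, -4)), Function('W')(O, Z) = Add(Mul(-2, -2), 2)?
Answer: Rational(-75, 8) ≈ -9.3750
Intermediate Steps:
Function('W')(O, Z) = 6 (Function('W')(O, Z) = Add(4, 2) = 6)
Q = Rational(1, 2) (Q = Pow(Add(-4, 6), -1) = Pow(2, -1) = Rational(1, 2) ≈ 0.50000)
Function('G')(l) = Mul(Rational(-3, 4), l) (Function('G')(l) = Mul(Rational(1, 4), Add(l, Mul(l, -4))) = Mul(Rational(1, 4), Add(l, Mul(-4, l))) = Mul(Rational(1, 4), Mul(-3, l)) = Mul(Rational(-3, 4), l))
Function('q')(v) = -9 (Function('q')(v) = Add(-3, Add(-2, Mul(-4, 1))) = Add(-3, Add(-2, -4)) = Add(-3, -6) = -9)
Add(Function('q')(-14), Function('G')(Q)) = Add(-9, Mul(Rational(-3, 4), Rational(1, 2))) = Add(-9, Rational(-3, 8)) = Rational(-75, 8)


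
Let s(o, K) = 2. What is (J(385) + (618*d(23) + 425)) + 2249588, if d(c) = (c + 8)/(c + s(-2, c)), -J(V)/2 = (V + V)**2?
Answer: 26624483/25 ≈ 1.0650e+6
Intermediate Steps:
J(V) = -8*V**2 (J(V) = -2*(V + V)**2 = -2*4*V**2 = -8*V**2)
d(c) = (8 + c)/(2 + c) (d(c) = (c + 8)/(c + 2) = (8 + c)/(2 + c))
(J(385) + (618*d(23) + 425)) + 2249588 = (-8*385**2 + (618*((8 + 23)/(2 + 23)) + 425)) + 2249588 = (-8*148225 + (618*(31/25) + 425)) + 2249588 = (-1185800 + (618*((1/25)*31) + 425)) + 2249588 = (-1185800 + (618*(31/25) + 425)) + 2249588 = (-1185800 + (19158/25 + 425)) + 2249588 = (-1185800 + 29783/25) + 2249588 = -29615217/25 + 2249588 = 26624483/25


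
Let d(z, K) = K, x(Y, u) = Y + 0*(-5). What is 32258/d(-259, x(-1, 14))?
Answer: -32258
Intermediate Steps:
x(Y, u) = Y (x(Y, u) = Y + 0 = Y)
32258/d(-259, x(-1, 14)) = 32258/(-1) = 32258*(-1) = -32258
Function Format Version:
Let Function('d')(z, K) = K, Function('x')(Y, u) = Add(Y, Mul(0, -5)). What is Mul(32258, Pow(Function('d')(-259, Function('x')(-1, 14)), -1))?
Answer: -32258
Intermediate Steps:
Function('x')(Y, u) = Y (Function('x')(Y, u) = Add(Y, 0) = Y)
Mul(32258, Pow(Function('d')(-259, Function('x')(-1, 14)), -1)) = Mul(32258, Pow(-1, -1)) = Mul(32258, -1) = -32258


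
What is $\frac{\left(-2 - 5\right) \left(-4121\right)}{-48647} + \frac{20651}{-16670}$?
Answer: $- \frac{1485488687}{810945490} \approx -1.8318$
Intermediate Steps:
$\frac{\left(-2 - 5\right) \left(-4121\right)}{-48647} + \frac{20651}{-16670} = \left(-7\right) \left(-4121\right) \left(- \frac{1}{48647}\right) + 20651 \left(- \frac{1}{16670}\right) = 28847 \left(- \frac{1}{48647}\right) - \frac{20651}{16670} = - \frac{28847}{48647} - \frac{20651}{16670} = - \frac{1485488687}{810945490}$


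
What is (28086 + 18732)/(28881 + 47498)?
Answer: 46818/76379 ≈ 0.61297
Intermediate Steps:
(28086 + 18732)/(28881 + 47498) = 46818/76379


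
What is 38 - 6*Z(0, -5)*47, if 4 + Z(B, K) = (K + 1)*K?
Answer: -4474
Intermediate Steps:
Z(B, K) = -4 + K*(1 + K) (Z(B, K) = -4 + (K + 1)*K = -4 + (1 + K)*K = -4 + K*(1 + K))
38 - 6*Z(0, -5)*47 = 38 - 6*(-4 - 5 + (-5)**2)*47 = 38 - 6*(-4 - 5 + 25)*47 = 38 - 6*16*47 = 38 - 96*47 = 38 - 4512 = -4474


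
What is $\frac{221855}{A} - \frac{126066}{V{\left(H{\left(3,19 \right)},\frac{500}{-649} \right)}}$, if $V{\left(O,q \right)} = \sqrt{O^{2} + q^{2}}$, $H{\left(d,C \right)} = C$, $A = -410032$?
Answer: $- \frac{221855}{410032} - \frac{81816834 \sqrt{152303561}}{152303561} \approx -6630.1$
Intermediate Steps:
$\frac{221855}{A} - \frac{126066}{V{\left(H{\left(3,19 \right)},\frac{500}{-649} \right)}} = \frac{221855}{-410032} - \frac{126066}{\sqrt{19^{2} + \left(\frac{500}{-649}\right)^{2}}} = 221855 \left(- \frac{1}{410032}\right) - \frac{126066}{\sqrt{361 + \left(500 \left(- \frac{1}{649}\right)\right)^{2}}} = - \frac{221855}{410032} - \frac{126066}{\sqrt{361 + \left(- \frac{500}{649}\right)^{2}}} = - \frac{221855}{410032} - \frac{126066}{\sqrt{361 + \frac{250000}{421201}}} = - \frac{221855}{410032} - \frac{126066}{\sqrt{\frac{152303561}{421201}}} = - \frac{221855}{410032} - \frac{126066}{\frac{1}{649} \sqrt{152303561}} = - \frac{221855}{410032} - 126066 \frac{649 \sqrt{152303561}}{152303561} = - \frac{221855}{410032} - \frac{81816834 \sqrt{152303561}}{152303561}$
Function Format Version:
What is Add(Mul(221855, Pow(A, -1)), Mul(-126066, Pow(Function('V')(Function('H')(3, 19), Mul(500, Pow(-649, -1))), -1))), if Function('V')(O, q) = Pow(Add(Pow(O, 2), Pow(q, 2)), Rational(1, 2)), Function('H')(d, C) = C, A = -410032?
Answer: Add(Rational(-221855, 410032), Mul(Rational(-81816834, 152303561), Pow(152303561, Rational(1, 2)))) ≈ -6630.1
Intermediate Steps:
Add(Mul(221855, Pow(A, -1)), Mul(-126066, Pow(Function('V')(Function('H')(3, 19), Mul(500, Pow(-649, -1))), -1))) = Add(Mul(221855, Pow(-410032, -1)), Mul(-126066, Pow(Pow(Add(Pow(19, 2), Pow(Mul(500, Pow(-649, -1)), 2)), Rational(1, 2)), -1))) = Add(Mul(221855, Rational(-1, 410032)), Mul(-126066, Pow(Pow(Add(361, Pow(Mul(500, Rational(-1, 649)), 2)), Rational(1, 2)), -1))) = Add(Rational(-221855, 410032), Mul(-126066, Pow(Pow(Add(361, Pow(Rational(-500, 649), 2)), Rational(1, 2)), -1))) = Add(Rational(-221855, 410032), Mul(-126066, Pow(Pow(Add(361, Rational(250000, 421201)), Rational(1, 2)), -1))) = Add(Rational(-221855, 410032), Mul(-126066, Pow(Pow(Rational(152303561, 421201), Rational(1, 2)), -1))) = Add(Rational(-221855, 410032), Mul(-126066, Pow(Mul(Rational(1, 649), Pow(152303561, Rational(1, 2))), -1))) = Add(Rational(-221855, 410032), Mul(-126066, Mul(Rational(649, 152303561), Pow(152303561, Rational(1, 2))))) = Add(Rational(-221855, 410032), Mul(Rational(-81816834, 152303561), Pow(152303561, Rational(1, 2))))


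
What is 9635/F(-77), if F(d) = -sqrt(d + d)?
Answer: 9635*I*sqrt(154)/154 ≈ 776.41*I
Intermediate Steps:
F(d) = -sqrt(2)*sqrt(d) (F(d) = -sqrt(2*d) = -sqrt(2)*sqrt(d))
9635/F(-77) = 9635/((-sqrt(2)*sqrt(-77))) = 9635/((-sqrt(2)*I*sqrt(77))) = 9635/((-I*sqrt(154))) = 9635*(I*sqrt(154)/154) = 9635*I*sqrt(154)/154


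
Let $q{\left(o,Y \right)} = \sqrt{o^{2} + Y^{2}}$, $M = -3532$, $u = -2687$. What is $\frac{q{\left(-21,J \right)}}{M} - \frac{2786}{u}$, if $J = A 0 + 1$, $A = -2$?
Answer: $\frac{2786}{2687} - \frac{\sqrt{442}}{3532} \approx 1.0309$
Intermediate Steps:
$J = 1$ ($J = \left(-2\right) 0 + 1 = 0 + 1 = 1$)
$q{\left(o,Y \right)} = \sqrt{Y^{2} + o^{2}}$
$\frac{q{\left(-21,J \right)}}{M} - \frac{2786}{u} = \frac{\sqrt{1^{2} + \left(-21\right)^{2}}}{-3532} - \frac{2786}{-2687} = \sqrt{1 + 441} \left(- \frac{1}{3532}\right) - - \frac{2786}{2687} = \sqrt{442} \left(- \frac{1}{3532}\right) + \frac{2786}{2687} = - \frac{\sqrt{442}}{3532} + \frac{2786}{2687} = \frac{2786}{2687} - \frac{\sqrt{442}}{3532}$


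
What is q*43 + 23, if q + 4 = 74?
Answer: 3033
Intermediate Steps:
q = 70 (q = -4 + 74 = 70)
q*43 + 23 = 70*43 + 23 = 3010 + 23 = 3033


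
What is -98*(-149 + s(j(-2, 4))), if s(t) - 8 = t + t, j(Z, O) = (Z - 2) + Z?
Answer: 14994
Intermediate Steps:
j(Z, O) = -2 + 2*Z (j(Z, O) = (-2 + Z) + Z = -2 + 2*Z)
s(t) = 8 + 2*t (s(t) = 8 + (t + t) = 8 + 2*t)
-98*(-149 + s(j(-2, 4))) = -98*(-149 + (8 + 2*(-2 + 2*(-2)))) = -98*(-149 + (8 + 2*(-2 - 4))) = -98*(-149 + (8 + 2*(-6))) = -98*(-149 + (8 - 12)) = -98*(-149 - 4) = -98*(-153) = 14994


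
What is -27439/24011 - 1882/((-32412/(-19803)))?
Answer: -149293536429/129707422 ≈ -1151.0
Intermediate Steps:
-27439/24011 - 1882/((-32412/(-19803))) = -27439*1/24011 - 1882/((-32412*(-1/19803))) = -27439/24011 - 1882/10804/6601 = -27439/24011 - 1882*6601/10804 = -27439/24011 - 6211541/5402 = -149293536429/129707422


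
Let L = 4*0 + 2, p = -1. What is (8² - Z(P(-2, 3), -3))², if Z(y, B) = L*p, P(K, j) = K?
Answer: 4356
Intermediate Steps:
L = 2 (L = 0 + 2 = 2)
Z(y, B) = -2 (Z(y, B) = 2*(-1) = -2)
(8² - Z(P(-2, 3), -3))² = (8² - 1*(-2))² = (64 + 2)² = 66² = 4356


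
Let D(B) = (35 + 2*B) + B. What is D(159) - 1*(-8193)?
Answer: 8705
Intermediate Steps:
D(B) = 35 + 3*B
D(159) - 1*(-8193) = (35 + 3*159) - 1*(-8193) = (35 + 477) + 8193 = 512 + 8193 = 8705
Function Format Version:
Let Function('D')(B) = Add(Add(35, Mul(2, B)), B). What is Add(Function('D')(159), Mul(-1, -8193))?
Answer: 8705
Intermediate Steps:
Function('D')(B) = Add(35, Mul(3, B))
Add(Function('D')(159), Mul(-1, -8193)) = Add(Add(35, Mul(3, 159)), Mul(-1, -8193)) = Add(Add(35, 477), 8193) = Add(512, 8193) = 8705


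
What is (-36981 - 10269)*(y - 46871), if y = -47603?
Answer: 4463896500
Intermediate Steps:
(-36981 - 10269)*(y - 46871) = (-36981 - 10269)*(-47603 - 46871) = -47250*(-94474) = 4463896500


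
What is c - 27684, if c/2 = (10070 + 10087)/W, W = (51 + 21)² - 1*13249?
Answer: -223311774/8065 ≈ -27689.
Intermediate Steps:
W = -8065 (W = 72² - 13249 = 5184 - 13249 = -8065)
c = -40314/8065 (c = 2*((10070 + 10087)/(-8065)) = 2*(20157*(-1/8065)) = 2*(-20157/8065) = -40314/8065 ≈ -4.9986)
c - 27684 = -40314/8065 - 27684 = -223311774/8065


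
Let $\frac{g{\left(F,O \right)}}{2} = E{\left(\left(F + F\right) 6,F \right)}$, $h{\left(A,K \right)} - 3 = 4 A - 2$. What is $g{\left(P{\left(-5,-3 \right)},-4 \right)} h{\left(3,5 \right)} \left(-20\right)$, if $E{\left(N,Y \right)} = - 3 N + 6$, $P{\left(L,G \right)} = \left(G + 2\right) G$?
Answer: $53040$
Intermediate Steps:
$h{\left(A,K \right)} = 1 + 4 A$ ($h{\left(A,K \right)} = 3 + \left(4 A - 2\right) = 3 + \left(-2 + 4 A\right) = 1 + 4 A$)
$P{\left(L,G \right)} = G \left(2 + G\right)$ ($P{\left(L,G \right)} = \left(2 + G\right) G = G \left(2 + G\right)$)
$E{\left(N,Y \right)} = 6 - 3 N$
$g{\left(F,O \right)} = 12 - 72 F$ ($g{\left(F,O \right)} = 2 \left(6 - 3 \left(F + F\right) 6\right) = 2 \left(6 - 3 \cdot 2 F 6\right) = 2 \left(6 - 3 \cdot 12 F\right) = 2 \left(6 - 36 F\right) = 12 - 72 F$)
$g{\left(P{\left(-5,-3 \right)},-4 \right)} h{\left(3,5 \right)} \left(-20\right) = \left(12 - 72 \left(- 3 \left(2 - 3\right)\right)\right) \left(1 + 4 \cdot 3\right) \left(-20\right) = \left(12 - 72 \left(\left(-3\right) \left(-1\right)\right)\right) \left(1 + 12\right) \left(-20\right) = \left(12 - 216\right) 13 \left(-20\right) = \left(-204\right) 13 \left(-20\right) = \left(-2652\right) \left(-20\right) = 53040$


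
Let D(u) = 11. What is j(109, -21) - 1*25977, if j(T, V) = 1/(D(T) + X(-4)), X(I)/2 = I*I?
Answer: -1117010/43 ≈ -25977.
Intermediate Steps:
X(I) = 2*I² (X(I) = 2*(I*I) = 2*I²)
j(T, V) = 1/43 (j(T, V) = 1/(11 + 2*(-4)²) = 1/(11 + 2*16) = 1/(11 + 32) = 1/43)
j(109, -21) - 1*25977 = 1/43 - 1*25977 = 1/43 - 25977 = -1117010/43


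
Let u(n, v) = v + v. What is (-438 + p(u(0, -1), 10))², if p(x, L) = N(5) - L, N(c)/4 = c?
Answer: 183184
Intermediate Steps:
N(c) = 4*c
u(n, v) = 2*v
p(x, L) = 20 - L (p(x, L) = 4*5 - L = 20 - L)
(-438 + p(u(0, -1), 10))² = (-438 + (20 - 1*10))² = (-438 + (20 - 10))² = (-438 + 10)² = (-428)² = 183184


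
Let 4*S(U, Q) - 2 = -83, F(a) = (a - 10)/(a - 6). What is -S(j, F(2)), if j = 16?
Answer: 81/4 ≈ 20.250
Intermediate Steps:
F(a) = (-10 + a)/(-6 + a)
S(U, Q) = -81/4 (S(U, Q) = 1/2 + (1/4)*(-83) = 1/2 - 83/4 = -81/4)
-S(j, F(2)) = -1*(-81/4) = 81/4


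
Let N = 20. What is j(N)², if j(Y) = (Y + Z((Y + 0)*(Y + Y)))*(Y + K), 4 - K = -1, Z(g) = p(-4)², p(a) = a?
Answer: 810000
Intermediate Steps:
Z(g) = 16 (Z(g) = (-4)² = 16)
K = 5 (K = 4 - 1*(-1) = 4 + 1 = 5)
j(Y) = (5 + Y)*(16 + Y) (j(Y) = (Y + 16)*(Y + 5) = (16 + Y)*(5 + Y) = (5 + Y)*(16 + Y))
j(N)² = (80 + 20² + 21*20)² = (80 + 400 + 420)² = 900² = 810000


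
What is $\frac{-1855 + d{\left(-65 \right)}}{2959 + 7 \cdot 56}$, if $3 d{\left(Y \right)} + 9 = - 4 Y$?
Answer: $- \frac{5314}{10053} \approx -0.5286$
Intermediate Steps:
$d{\left(Y \right)} = -3 - \frac{4 Y}{3}$ ($d{\left(Y \right)} = -3 + \frac{\left(-4\right) Y}{3} = -3 - \frac{4 Y}{3}$)
$\frac{-1855 + d{\left(-65 \right)}}{2959 + 7 \cdot 56} = \frac{-1855 - - \frac{251}{3}}{2959 + 7 \cdot 56} = \frac{-1855 + \left(-3 + \frac{260}{3}\right)}{2959 + 392} = \frac{-1855 + \frac{251}{3}}{3351} = \left(- \frac{5314}{3}\right) \frac{1}{3351} = - \frac{5314}{10053}$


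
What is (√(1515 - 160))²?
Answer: 1355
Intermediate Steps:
(√(1515 - 160))² = (√1355)² = 1355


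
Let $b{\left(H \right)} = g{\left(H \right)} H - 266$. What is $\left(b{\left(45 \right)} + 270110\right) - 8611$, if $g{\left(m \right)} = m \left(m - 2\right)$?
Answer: $348308$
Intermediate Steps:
$g{\left(m \right)} = m \left(-2 + m\right)$
$b{\left(H \right)} = -266 + H^{2} \left(-2 + H\right)$ ($b{\left(H \right)} = H \left(-2 + H\right) H - 266 = H^{2} \left(-2 + H\right) - 266 = -266 + H^{2} \left(-2 + H\right)$)
$\left(b{\left(45 \right)} + 270110\right) - 8611 = \left(\left(-266 + 45^{2} \left(-2 + 45\right)\right) + 270110\right) - 8611 = \left(\left(-266 + 2025 \cdot 43\right) + 270110\right) - 8611 = \left(\left(-266 + 87075\right) + 270110\right) - 8611 = \left(86809 + 270110\right) - 8611 = 356919 - 8611 = 348308$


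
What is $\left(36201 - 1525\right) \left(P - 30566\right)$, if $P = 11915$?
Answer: $-646742076$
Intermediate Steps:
$\left(36201 - 1525\right) \left(P - 30566\right) = \left(36201 - 1525\right) \left(11915 - 30566\right) = 34676 \left(-18651\right) = -646742076$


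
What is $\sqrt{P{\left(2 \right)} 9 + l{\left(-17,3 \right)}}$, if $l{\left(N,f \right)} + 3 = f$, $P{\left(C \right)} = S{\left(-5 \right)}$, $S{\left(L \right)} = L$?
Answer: $3 i \sqrt{5} \approx 6.7082 i$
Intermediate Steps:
$P{\left(C \right)} = -5$
$l{\left(N,f \right)} = -3 + f$
$\sqrt{P{\left(2 \right)} 9 + l{\left(-17,3 \right)}} = \sqrt{\left(-5\right) 9 + \left(-3 + 3\right)} = \sqrt{-45 + 0} = \sqrt{-45} = 3 i \sqrt{5}$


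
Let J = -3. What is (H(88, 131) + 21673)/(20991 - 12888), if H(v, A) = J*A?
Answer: 21280/8103 ≈ 2.6262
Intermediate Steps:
H(v, A) = -3*A
(H(88, 131) + 21673)/(20991 - 12888) = (-3*131 + 21673)/(20991 - 12888) = (-393 + 21673)/8103 = 21280*(1/8103) = 21280/8103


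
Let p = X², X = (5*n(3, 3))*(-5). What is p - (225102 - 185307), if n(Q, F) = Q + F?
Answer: -17295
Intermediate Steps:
n(Q, F) = F + Q
X = -150 (X = (5*(3 + 3))*(-5) = (5*6)*(-5) = 30*(-5) = -150)
p = 22500 (p = (-150)² = 22500)
p - (225102 - 185307) = 22500 - (225102 - 185307) = 22500 - 1*39795 = 22500 - 39795 = -17295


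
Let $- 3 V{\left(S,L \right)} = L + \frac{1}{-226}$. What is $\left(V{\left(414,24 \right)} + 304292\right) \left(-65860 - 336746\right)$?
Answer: $- \frac{13843241810853}{113} \approx -1.2251 \cdot 10^{11}$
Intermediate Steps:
$V{\left(S,L \right)} = \frac{1}{678} - \frac{L}{3}$ ($V{\left(S,L \right)} = - \frac{L + \frac{1}{-226}}{3} = - \frac{L - \frac{1}{226}}{3} = - \frac{- \frac{1}{226} + L}{3} = \frac{1}{678} - \frac{L}{3}$)
$\left(V{\left(414,24 \right)} + 304292\right) \left(-65860 - 336746\right) = \left(\left(\frac{1}{678} - 8\right) + 304292\right) \left(-65860 - 336746\right) = \left(\left(\frac{1}{678} - 8\right) + 304292\right) \left(-402606\right) = \left(- \frac{5423}{678} + 304292\right) \left(-402606\right) = \frac{206304553}{678} \left(-402606\right) = - \frac{13843241810853}{113}$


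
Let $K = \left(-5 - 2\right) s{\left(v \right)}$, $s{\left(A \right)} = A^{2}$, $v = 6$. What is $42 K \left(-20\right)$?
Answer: $211680$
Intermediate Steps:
$K = -252$ ($K = \left(-5 - 2\right) 6^{2} = \left(-7\right) 36 = -252$)
$42 K \left(-20\right) = 42 \left(-252\right) \left(-20\right) = \left(-10584\right) \left(-20\right) = 211680$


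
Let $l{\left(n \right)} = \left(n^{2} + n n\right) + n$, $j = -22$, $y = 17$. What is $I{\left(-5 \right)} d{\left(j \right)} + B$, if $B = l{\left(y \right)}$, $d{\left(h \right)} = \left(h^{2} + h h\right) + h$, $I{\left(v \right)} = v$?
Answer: $-4135$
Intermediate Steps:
$l{\left(n \right)} = n + 2 n^{2}$ ($l{\left(n \right)} = \left(n^{2} + n^{2}\right) + n = 2 n^{2} + n = n + 2 n^{2}$)
$d{\left(h \right)} = h + 2 h^{2}$ ($d{\left(h \right)} = \left(h^{2} + h^{2}\right) + h = 2 h^{2} + h = h + 2 h^{2}$)
$B = 595$ ($B = 17 \left(1 + 2 \cdot 17\right) = 17 \left(1 + 34\right) = 17 \cdot 35 = 595$)
$I{\left(-5 \right)} d{\left(j \right)} + B = - 5 \left(- 22 \left(1 + 2 \left(-22\right)\right)\right) + 595 = - 5 \left(- 22 \left(1 - 44\right)\right) + 595 = - 5 \left(\left(-22\right) \left(-43\right)\right) + 595 = \left(-5\right) 946 + 595 = -4730 + 595 = -4135$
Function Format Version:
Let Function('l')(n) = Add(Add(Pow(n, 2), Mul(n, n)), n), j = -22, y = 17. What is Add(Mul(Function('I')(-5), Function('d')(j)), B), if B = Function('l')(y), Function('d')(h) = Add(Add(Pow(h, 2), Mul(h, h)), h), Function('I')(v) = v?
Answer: -4135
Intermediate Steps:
Function('l')(n) = Add(n, Mul(2, Pow(n, 2))) (Function('l')(n) = Add(Add(Pow(n, 2), Pow(n, 2)), n) = Add(Mul(2, Pow(n, 2)), n) = Add(n, Mul(2, Pow(n, 2))))
Function('d')(h) = Add(h, Mul(2, Pow(h, 2))) (Function('d')(h) = Add(Add(Pow(h, 2), Pow(h, 2)), h) = Add(Mul(2, Pow(h, 2)), h) = Add(h, Mul(2, Pow(h, 2))))
B = 595 (B = Mul(17, Add(1, Mul(2, 17))) = Mul(17, Add(1, 34)) = Mul(17, 35) = 595)
Add(Mul(Function('I')(-5), Function('d')(j)), B) = Add(Mul(-5, Mul(-22, Add(1, Mul(2, -22)))), 595) = Add(Mul(-5, Mul(-22, Add(1, -44))), 595) = Add(Mul(-5, Mul(-22, -43)), 595) = Add(Mul(-5, 946), 595) = Add(-4730, 595) = -4135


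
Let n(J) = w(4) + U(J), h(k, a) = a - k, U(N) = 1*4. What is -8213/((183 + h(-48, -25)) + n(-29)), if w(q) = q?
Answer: -8213/214 ≈ -38.378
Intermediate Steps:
U(N) = 4
n(J) = 8 (n(J) = 4 + 4 = 8)
-8213/((183 + h(-48, -25)) + n(-29)) = -8213/((183 + (-25 - 1*(-48))) + 8) = -8213/((183 + (-25 + 48)) + 8) = -8213/((183 + 23) + 8) = -8213/(206 + 8) = -8213/214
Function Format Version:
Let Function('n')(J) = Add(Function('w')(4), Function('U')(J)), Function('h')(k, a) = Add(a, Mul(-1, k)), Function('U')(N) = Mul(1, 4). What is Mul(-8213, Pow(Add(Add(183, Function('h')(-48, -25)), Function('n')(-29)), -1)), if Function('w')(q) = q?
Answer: Rational(-8213, 214) ≈ -38.378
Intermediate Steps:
Function('U')(N) = 4
Function('n')(J) = 8 (Function('n')(J) = Add(4, 4) = 8)
Mul(-8213, Pow(Add(Add(183, Function('h')(-48, -25)), Function('n')(-29)), -1)) = Mul(-8213, Pow(Add(Add(183, Add(-25, Mul(-1, -48))), 8), -1)) = Mul(-8213, Pow(Add(Add(183, Add(-25, 48)), 8), -1)) = Mul(-8213, Pow(Add(Add(183, 23), 8), -1)) = Mul(-8213, Pow(Add(206, 8), -1)) = Mul(-8213, Pow(214, -1)) = Mul(-8213, Rational(1, 214)) = Rational(-8213, 214)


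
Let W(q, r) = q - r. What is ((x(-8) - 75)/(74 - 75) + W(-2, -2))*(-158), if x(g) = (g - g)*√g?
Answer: -11850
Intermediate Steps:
x(g) = 0 (x(g) = 0*√g = 0)
((x(-8) - 75)/(74 - 75) + W(-2, -2))*(-158) = ((0 - 75)/(74 - 75) + (-2 - 1*(-2)))*(-158) = (-75/(-1) + (-2 + 2))*(-158) = (-75*(-1) + 0)*(-158) = (75 + 0)*(-158) = 75*(-158) = -11850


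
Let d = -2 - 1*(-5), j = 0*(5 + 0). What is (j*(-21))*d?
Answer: 0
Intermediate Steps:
j = 0 (j = 0*5 = 0)
d = 3 (d = -2 + 5 = 3)
(j*(-21))*d = (0*(-21))*3 = 0*3 = 0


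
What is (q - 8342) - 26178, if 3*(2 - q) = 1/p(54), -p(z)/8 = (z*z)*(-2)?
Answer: -4831415425/139968 ≈ -34518.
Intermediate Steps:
p(z) = 16*z² (p(z) = -8*z*z*(-2) = -8*z²*(-2) = -(-16)*z² = 16*z²)
q = 279935/139968 (q = 2 - 1/(3*(16*54²)) = 2 - 1/(3*(16*2916)) = 2 - ⅓/46656 = 2 - ⅓*1/46656 = 2 - 1/139968 = 279935/139968 ≈ 2.0000)
(q - 8342) - 26178 = (279935/139968 - 8342) - 26178 = -1167333121/139968 - 26178 = -4831415425/139968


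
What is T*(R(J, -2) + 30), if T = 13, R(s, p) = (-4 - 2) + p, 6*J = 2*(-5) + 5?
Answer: 286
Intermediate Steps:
J = -5/6 (J = (2*(-5) + 5)/6 = (-10 + 5)/6 = (1/6)*(-5) = -5/6 ≈ -0.83333)
R(s, p) = -6 + p
T*(R(J, -2) + 30) = 13*((-6 - 2) + 30) = 13*(-8 + 30) = 13*22 = 286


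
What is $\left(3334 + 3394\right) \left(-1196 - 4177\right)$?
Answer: $-36149544$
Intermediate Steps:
$\left(3334 + 3394\right) \left(-1196 - 4177\right) = 6728 \left(-5373\right) = -36149544$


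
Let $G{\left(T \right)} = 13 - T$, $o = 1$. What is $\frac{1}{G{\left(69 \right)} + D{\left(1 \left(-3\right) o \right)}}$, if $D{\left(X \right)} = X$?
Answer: $- \frac{1}{59} \approx -0.016949$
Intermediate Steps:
$\frac{1}{G{\left(69 \right)} + D{\left(1 \left(-3\right) o \right)}} = \frac{1}{\left(13 - 69\right) + 1 \left(-3\right) 1} = \frac{1}{\left(13 - 69\right) - 3} = \frac{1}{-56 - 3} = \frac{1}{-59} = - \frac{1}{59}$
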